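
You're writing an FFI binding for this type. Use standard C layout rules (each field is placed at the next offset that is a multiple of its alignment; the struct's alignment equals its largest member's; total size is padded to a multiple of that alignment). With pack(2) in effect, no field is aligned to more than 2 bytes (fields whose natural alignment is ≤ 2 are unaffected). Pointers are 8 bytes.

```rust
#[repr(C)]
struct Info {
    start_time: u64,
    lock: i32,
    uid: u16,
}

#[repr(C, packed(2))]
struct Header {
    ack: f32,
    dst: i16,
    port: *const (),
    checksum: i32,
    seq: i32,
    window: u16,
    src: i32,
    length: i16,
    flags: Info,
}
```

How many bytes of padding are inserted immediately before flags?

Info: start_time at 0 (size 8, align 8) → ends 8; lock at 8 (size 4, align 4) → ends 12; uid at 12 (size 2, align 2) → ends 14; tail pad 2 to reach multiple of 8; total 16 bytes, alignment 8
ack at 0 (size 4, align 2) → ends 4
dst at 4 (size 2, align 2) → ends 6
port at 6 (size 8, align 2) → ends 14
checksum at 14 (size 4, align 2) → ends 18
seq at 18 (size 4, align 2) → ends 22
window at 22 (size 2, align 2) → ends 24
src at 24 (size 4, align 2) → ends 28
length at 28 (size 2, align 2) → ends 30
flags at 30 (size 16, align 2) → ends 46

0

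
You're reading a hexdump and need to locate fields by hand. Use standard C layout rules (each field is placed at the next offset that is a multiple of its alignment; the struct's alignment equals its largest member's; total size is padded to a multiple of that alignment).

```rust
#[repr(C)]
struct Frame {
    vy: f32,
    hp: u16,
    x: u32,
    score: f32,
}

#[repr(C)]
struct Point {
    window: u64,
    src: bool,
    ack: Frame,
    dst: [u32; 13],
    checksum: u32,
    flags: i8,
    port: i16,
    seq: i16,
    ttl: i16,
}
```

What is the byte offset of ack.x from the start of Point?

Frame: 0..4  vy  (4B, 4-aligned); 4..6  hp  (2B, 2-aligned); 6..8  -- padding (2B); 8..12  x  (4B, 4-aligned); 12..16  score  (4B, 4-aligned); sizeof = 16, alignof = 4
0..8  window  (8B, 8-aligned)
8..9  src  (1B, 1-aligned)
9..12  -- padding (3B)
12..28  ack  (16B, 4-aligned)
within Frame: x at 8
12 + 8 = 20

20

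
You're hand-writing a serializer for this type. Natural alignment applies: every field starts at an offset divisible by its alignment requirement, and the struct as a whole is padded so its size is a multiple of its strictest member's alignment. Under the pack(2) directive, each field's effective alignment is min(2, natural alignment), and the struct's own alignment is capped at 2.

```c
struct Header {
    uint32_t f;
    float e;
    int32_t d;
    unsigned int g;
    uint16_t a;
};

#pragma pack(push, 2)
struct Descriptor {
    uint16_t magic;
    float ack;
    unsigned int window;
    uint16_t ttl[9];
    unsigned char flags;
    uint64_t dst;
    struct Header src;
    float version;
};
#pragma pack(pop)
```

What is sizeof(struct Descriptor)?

Header: @0: f [4B, align 4] → 4; @4: e [4B, align 4] → 8; @8: d [4B, align 4] → 12; @12: g [4B, align 4] → 16; @16: a [2B, align 2] → 18; +2 tail pad (align 4); size 20, align 4
@0: magic [2B, align 2] → 2
@2: ack [4B, align 2] → 6
@6: window [4B, align 2] → 10
@10: ttl [18B, align 2] → 28
@28: flags [1B, align 1] → 29
+1 pad (align 2)
@30: dst [8B, align 2] → 38
@38: src [20B, align 2] → 58
@58: version [4B, align 2] → 62
size 62, align 2

62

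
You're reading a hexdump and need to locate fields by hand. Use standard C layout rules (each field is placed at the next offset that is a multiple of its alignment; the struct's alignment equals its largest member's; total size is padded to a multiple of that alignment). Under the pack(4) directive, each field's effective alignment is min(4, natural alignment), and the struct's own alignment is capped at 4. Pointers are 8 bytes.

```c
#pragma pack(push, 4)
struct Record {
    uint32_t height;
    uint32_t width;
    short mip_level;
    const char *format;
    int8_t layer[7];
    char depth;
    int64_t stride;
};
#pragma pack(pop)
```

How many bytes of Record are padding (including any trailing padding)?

2

@0: height [4B, align 4] → 4
@4: width [4B, align 4] → 8
@8: mip_level [2B, align 2] → 10
+2 pad (align 4)
@12: format [8B, align 4] → 20
@20: layer [7B, align 1] → 27
@27: depth [1B, align 1] → 28
@28: stride [8B, align 4] → 36
size 36, align 4
data bytes 34, size 36 → padding 2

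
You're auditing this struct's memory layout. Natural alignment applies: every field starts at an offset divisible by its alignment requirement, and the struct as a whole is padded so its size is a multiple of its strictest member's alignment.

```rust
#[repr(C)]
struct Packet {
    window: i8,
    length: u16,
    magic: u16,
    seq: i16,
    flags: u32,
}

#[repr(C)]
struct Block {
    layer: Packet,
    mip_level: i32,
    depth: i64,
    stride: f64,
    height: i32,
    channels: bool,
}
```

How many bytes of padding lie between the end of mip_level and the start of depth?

0

Packet: @0: window [1B, align 1] → 1; +1 pad (align 2); @2: length [2B, align 2] → 4; @4: magic [2B, align 2] → 6; @6: seq [2B, align 2] → 8; @8: flags [4B, align 4] → 12; size 12, align 4
@0: layer [12B, align 4] → 12
@12: mip_level [4B, align 4] → 16
@16: depth [8B, align 8] → 24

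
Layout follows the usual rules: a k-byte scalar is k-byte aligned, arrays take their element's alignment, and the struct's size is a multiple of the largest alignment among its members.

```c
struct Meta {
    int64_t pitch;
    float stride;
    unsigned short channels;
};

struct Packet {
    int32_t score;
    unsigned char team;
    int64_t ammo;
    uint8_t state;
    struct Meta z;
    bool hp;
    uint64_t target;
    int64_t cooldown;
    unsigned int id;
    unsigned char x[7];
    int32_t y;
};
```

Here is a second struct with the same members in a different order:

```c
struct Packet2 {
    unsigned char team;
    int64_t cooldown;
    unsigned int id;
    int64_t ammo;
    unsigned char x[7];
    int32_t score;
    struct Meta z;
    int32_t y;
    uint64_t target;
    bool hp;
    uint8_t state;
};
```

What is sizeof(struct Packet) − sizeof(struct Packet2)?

Meta: @0: pitch [8B, align 8] → 8; @8: stride [4B, align 4] → 12; @12: channels [2B, align 2] → 14; +2 tail pad (align 8); size 16, align 8
@0: score [4B, align 4] → 4
@4: team [1B, align 1] → 5
+3 pad (align 8)
@8: ammo [8B, align 8] → 16
@16: state [1B, align 1] → 17
+7 pad (align 8)
@24: z [16B, align 8] → 40
@40: hp [1B, align 1] → 41
+7 pad (align 8)
@48: target [8B, align 8] → 56
@56: cooldown [8B, align 8] → 64
@64: id [4B, align 4] → 68
@68: x [7B, align 1] → 75
+1 pad (align 4)
@76: y [4B, align 4] → 80
size 80, align 8
— Packet2 —
@0: team [1B, align 1] → 1
+7 pad (align 8)
@8: cooldown [8B, align 8] → 16
@16: id [4B, align 4] → 20
+4 pad (align 8)
@24: ammo [8B, align 8] → 32
@32: x [7B, align 1] → 39
+1 pad (align 4)
@40: score [4B, align 4] → 44
+4 pad (align 8)
@48: z [16B, align 8] → 64
@64: y [4B, align 4] → 68
+4 pad (align 8)
@72: target [8B, align 8] → 80
@80: hp [1B, align 1] → 81
@81: state [1B, align 1] → 82
+6 tail pad (align 8)
size 88, align 8
80 − 88 = -8

-8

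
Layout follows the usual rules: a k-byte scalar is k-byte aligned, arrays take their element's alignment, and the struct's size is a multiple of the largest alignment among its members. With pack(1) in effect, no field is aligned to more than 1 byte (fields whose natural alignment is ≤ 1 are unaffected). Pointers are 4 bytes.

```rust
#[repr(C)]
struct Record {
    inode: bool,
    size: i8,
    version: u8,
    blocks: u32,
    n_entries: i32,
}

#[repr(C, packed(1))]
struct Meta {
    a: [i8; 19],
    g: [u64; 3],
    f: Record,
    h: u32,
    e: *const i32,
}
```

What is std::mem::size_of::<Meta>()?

Record: @0: inode [1B, align 1] → 1; @1: size [1B, align 1] → 2; @2: version [1B, align 1] → 3; +1 pad (align 4); @4: blocks [4B, align 4] → 8; @8: n_entries [4B, align 4] → 12; size 12, align 4
@0: a [19B, align 1] → 19
@19: g [24B, align 1] → 43
@43: f [12B, align 1] → 55
@55: h [4B, align 1] → 59
@59: e [4B, align 1] → 63
size 63, align 1

63 bytes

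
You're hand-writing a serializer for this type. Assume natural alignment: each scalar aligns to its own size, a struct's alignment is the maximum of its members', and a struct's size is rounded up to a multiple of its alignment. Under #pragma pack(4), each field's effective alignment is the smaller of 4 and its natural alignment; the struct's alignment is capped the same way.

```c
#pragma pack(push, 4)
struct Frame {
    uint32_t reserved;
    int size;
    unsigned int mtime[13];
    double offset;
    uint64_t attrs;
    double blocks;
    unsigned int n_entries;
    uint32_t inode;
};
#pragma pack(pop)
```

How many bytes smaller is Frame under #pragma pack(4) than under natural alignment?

4

natural layout:
  @0: reserved [4B, align 4] → 4
  @4: size [4B, align 4] → 8
  @8: mtime [52B, align 4] → 60
  +4 pad (align 8)
  @64: offset [8B, align 8] → 72
  @72: attrs [8B, align 8] → 80
  @80: blocks [8B, align 8] → 88
  @88: n_entries [4B, align 4] → 92
  @92: inode [4B, align 4] → 96
  size 96, align 8
packed(4) layout:
  @0: reserved [4B, align 4] → 4
  @4: size [4B, align 4] → 8
  @8: mtime [52B, align 4] → 60
  @60: offset [8B, align 4] → 68
  @68: attrs [8B, align 4] → 76
  @76: blocks [8B, align 4] → 84
  @84: n_entries [4B, align 4] → 88
  @88: inode [4B, align 4] → 92
  size 92, align 4
96 − 92 = 4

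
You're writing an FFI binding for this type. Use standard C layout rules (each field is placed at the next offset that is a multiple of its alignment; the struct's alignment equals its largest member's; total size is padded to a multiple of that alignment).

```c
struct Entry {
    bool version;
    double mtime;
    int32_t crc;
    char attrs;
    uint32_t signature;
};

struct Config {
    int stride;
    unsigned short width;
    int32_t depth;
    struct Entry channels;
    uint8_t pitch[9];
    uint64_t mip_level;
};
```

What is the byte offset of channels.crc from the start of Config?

32

Entry: 0..1  version  (1B, 1-aligned); 1..8  -- padding (7B); 8..16  mtime  (8B, 8-aligned); 16..20  crc  (4B, 4-aligned); 20..21  attrs  (1B, 1-aligned); 21..24  -- padding (3B); 24..28  signature  (4B, 4-aligned); 28..32  -- tail padding (4B); sizeof = 32, alignof = 8
0..4  stride  (4B, 4-aligned)
4..6  width  (2B, 2-aligned)
6..8  -- padding (2B)
8..12  depth  (4B, 4-aligned)
12..16  -- padding (4B)
16..48  channels  (32B, 8-aligned)
within Entry: crc at 16
16 + 16 = 32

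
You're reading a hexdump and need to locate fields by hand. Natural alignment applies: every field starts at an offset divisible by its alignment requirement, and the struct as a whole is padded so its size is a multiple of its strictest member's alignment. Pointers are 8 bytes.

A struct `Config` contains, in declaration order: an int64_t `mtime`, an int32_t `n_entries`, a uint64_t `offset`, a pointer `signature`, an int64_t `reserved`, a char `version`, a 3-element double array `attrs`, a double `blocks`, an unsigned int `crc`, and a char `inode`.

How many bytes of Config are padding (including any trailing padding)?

14

@0: mtime [8B, align 8] → 8
@8: n_entries [4B, align 4] → 12
+4 pad (align 8)
@16: offset [8B, align 8] → 24
@24: signature [8B, align 8] → 32
@32: reserved [8B, align 8] → 40
@40: version [1B, align 1] → 41
+7 pad (align 8)
@48: attrs [24B, align 8] → 72
@72: blocks [8B, align 8] → 80
@80: crc [4B, align 4] → 84
@84: inode [1B, align 1] → 85
+3 tail pad (align 8)
size 88, align 8
data bytes 74, size 88 → padding 14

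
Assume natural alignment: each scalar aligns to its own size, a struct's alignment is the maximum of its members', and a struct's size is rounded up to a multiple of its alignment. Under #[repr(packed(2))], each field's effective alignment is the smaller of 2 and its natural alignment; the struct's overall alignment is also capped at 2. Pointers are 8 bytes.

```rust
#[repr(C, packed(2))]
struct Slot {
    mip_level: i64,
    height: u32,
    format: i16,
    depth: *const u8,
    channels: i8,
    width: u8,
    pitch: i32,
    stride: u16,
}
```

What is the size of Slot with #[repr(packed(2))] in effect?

30

0..8  mip_level  (8B, 2-aligned)
8..12  height  (4B, 2-aligned)
12..14  format  (2B, 2-aligned)
14..22  depth  (8B, 2-aligned)
22..23  channels  (1B, 1-aligned)
23..24  width  (1B, 1-aligned)
24..28  pitch  (4B, 2-aligned)
28..30  stride  (2B, 2-aligned)
sizeof = 30, alignof = 2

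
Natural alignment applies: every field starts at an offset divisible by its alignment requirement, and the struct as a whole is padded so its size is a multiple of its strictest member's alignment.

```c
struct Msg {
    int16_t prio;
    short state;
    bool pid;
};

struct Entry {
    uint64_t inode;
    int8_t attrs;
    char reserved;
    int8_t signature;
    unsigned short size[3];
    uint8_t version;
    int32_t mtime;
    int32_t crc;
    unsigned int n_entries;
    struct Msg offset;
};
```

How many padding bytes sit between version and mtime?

1

Msg: @0: prio [2B, align 2] → 2; @2: state [2B, align 2] → 4; @4: pid [1B, align 1] → 5; +1 tail pad (align 2); size 6, align 2
@0: inode [8B, align 8] → 8
@8: attrs [1B, align 1] → 9
@9: reserved [1B, align 1] → 10
@10: signature [1B, align 1] → 11
+1 pad (align 2)
@12: size [6B, align 2] → 18
@18: version [1B, align 1] → 19
+1 pad (align 4)
@20: mtime [4B, align 4] → 24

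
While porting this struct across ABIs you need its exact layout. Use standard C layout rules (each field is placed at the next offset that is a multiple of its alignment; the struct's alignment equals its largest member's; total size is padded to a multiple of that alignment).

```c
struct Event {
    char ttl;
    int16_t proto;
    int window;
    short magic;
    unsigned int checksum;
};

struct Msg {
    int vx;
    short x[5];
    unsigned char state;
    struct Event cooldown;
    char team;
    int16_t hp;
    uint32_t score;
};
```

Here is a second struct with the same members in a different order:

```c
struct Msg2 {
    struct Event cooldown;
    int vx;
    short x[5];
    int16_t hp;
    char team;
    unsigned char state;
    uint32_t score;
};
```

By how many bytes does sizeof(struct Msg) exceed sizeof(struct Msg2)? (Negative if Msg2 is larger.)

0

Event: @0: ttl [1B, align 1] → 1; +1 pad (align 2); @2: proto [2B, align 2] → 4; @4: window [4B, align 4] → 8; @8: magic [2B, align 2] → 10; +2 pad (align 4); @12: checksum [4B, align 4] → 16; size 16, align 4
@0: vx [4B, align 4] → 4
@4: x [10B, align 2] → 14
@14: state [1B, align 1] → 15
+1 pad (align 4)
@16: cooldown [16B, align 4] → 32
@32: team [1B, align 1] → 33
+1 pad (align 2)
@34: hp [2B, align 2] → 36
@36: score [4B, align 4] → 40
size 40, align 4
— Msg2 —
@0: cooldown [16B, align 4] → 16
@16: vx [4B, align 4] → 20
@20: x [10B, align 2] → 30
@30: hp [2B, align 2] → 32
@32: team [1B, align 1] → 33
@33: state [1B, align 1] → 34
+2 pad (align 4)
@36: score [4B, align 4] → 40
size 40, align 4
40 − 40 = 0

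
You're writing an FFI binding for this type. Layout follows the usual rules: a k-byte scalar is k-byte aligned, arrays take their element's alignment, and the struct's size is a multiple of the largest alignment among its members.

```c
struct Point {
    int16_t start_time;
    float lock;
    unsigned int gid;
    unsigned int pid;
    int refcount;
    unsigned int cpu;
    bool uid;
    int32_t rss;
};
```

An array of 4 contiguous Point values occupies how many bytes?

128

@0: start_time [2B, align 2] → 2
+2 pad (align 4)
@4: lock [4B, align 4] → 8
@8: gid [4B, align 4] → 12
@12: pid [4B, align 4] → 16
@16: refcount [4B, align 4] → 20
@20: cpu [4B, align 4] → 24
@24: uid [1B, align 1] → 25
+3 pad (align 4)
@28: rss [4B, align 4] → 32
size 32, align 4
array of 4: 4 × 32 = 128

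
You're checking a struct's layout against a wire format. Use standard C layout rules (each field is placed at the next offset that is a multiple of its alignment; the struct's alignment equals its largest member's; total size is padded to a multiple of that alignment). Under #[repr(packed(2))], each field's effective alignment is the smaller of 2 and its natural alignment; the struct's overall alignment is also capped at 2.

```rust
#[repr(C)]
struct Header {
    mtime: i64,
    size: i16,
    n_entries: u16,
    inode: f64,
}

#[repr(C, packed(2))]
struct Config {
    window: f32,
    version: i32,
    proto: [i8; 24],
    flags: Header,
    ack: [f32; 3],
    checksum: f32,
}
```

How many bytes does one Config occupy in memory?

72

Header: mtime at 0 (size 8, align 8) → ends 8; size at 8 (size 2, align 2) → ends 10; n_entries at 10 (size 2, align 2) → ends 12; pad 4 to align 8 for inode; inode at 16 (size 8, align 8) → ends 24; total 24 bytes, alignment 8
window at 0 (size 4, align 2) → ends 4
version at 4 (size 4, align 2) → ends 8
proto at 8 (size 24, align 1) → ends 32
flags at 32 (size 24, align 2) → ends 56
ack at 56 (size 12, align 2) → ends 68
checksum at 68 (size 4, align 2) → ends 72
total 72 bytes, alignment 2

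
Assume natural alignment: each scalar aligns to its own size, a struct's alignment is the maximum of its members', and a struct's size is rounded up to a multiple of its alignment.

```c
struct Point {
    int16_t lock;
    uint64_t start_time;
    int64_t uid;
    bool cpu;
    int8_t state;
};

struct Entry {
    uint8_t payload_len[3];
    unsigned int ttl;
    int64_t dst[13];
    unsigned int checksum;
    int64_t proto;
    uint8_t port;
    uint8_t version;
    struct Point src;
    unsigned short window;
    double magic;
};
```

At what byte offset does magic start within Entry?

176

Point: 0..2  lock  (2B, 2-aligned); 2..8  -- padding (6B); 8..16  start_time  (8B, 8-aligned); 16..24  uid  (8B, 8-aligned); 24..25  cpu  (1B, 1-aligned); 25..26  state  (1B, 1-aligned); 26..32  -- tail padding (6B); sizeof = 32, alignof = 8
0..3  payload_len  (3B, 1-aligned)
3..4  -- padding (1B)
4..8  ttl  (4B, 4-aligned)
8..112  dst  (104B, 8-aligned)
112..116  checksum  (4B, 4-aligned)
116..120  -- padding (4B)
120..128  proto  (8B, 8-aligned)
128..129  port  (1B, 1-aligned)
129..130  version  (1B, 1-aligned)
130..136  -- padding (6B)
136..168  src  (32B, 8-aligned)
168..170  window  (2B, 2-aligned)
170..176  -- padding (6B)
176..184  magic  (8B, 8-aligned)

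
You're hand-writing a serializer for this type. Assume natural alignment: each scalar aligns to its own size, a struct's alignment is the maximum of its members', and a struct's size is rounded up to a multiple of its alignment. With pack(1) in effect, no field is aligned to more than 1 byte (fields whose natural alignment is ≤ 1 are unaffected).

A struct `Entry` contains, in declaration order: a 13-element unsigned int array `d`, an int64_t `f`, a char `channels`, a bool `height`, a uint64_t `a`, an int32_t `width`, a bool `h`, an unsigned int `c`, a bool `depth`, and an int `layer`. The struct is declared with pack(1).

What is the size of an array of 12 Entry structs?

1008

@0: d [52B, align 1] → 52
@52: f [8B, align 1] → 60
@60: channels [1B, align 1] → 61
@61: height [1B, align 1] → 62
@62: a [8B, align 1] → 70
@70: width [4B, align 1] → 74
@74: h [1B, align 1] → 75
@75: c [4B, align 1] → 79
@79: depth [1B, align 1] → 80
@80: layer [4B, align 1] → 84
size 84, align 1
array of 12: 12 × 84 = 1008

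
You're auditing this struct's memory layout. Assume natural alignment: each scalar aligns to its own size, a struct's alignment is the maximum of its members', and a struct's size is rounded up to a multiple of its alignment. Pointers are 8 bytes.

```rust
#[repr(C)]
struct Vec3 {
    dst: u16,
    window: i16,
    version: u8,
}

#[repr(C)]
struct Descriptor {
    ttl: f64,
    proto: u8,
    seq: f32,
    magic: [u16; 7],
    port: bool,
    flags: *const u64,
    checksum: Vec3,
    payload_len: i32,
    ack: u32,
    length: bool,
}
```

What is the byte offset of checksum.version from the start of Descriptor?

44

Vec3: 0..2  dst  (2B, 2-aligned); 2..4  window  (2B, 2-aligned); 4..5  version  (1B, 1-aligned); 5..6  -- tail padding (1B); sizeof = 6, alignof = 2
0..8  ttl  (8B, 8-aligned)
8..9  proto  (1B, 1-aligned)
9..12  -- padding (3B)
12..16  seq  (4B, 4-aligned)
16..30  magic  (14B, 2-aligned)
30..31  port  (1B, 1-aligned)
31..32  -- padding (1B)
32..40  flags  (8B, 8-aligned)
40..46  checksum  (6B, 2-aligned)
within Vec3: version at 4
40 + 4 = 44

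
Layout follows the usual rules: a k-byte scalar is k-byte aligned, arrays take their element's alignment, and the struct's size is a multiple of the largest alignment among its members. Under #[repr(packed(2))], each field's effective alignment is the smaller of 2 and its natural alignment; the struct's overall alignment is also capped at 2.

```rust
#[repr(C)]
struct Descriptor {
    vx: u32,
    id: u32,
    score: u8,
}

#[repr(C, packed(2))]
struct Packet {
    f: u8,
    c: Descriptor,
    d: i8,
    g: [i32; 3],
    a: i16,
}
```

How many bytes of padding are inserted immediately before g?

Descriptor: vx at 0 (size 4, align 4) → ends 4; id at 4 (size 4, align 4) → ends 8; score at 8 (size 1, align 1) → ends 9; tail pad 3 to reach multiple of 4; total 12 bytes, alignment 4
f at 0 (size 1, align 1) → ends 1
pad 1 to align 2 for c
c at 2 (size 12, align 2) → ends 14
d at 14 (size 1, align 1) → ends 15
pad 1 to align 2 for g
g at 16 (size 12, align 2) → ends 28

1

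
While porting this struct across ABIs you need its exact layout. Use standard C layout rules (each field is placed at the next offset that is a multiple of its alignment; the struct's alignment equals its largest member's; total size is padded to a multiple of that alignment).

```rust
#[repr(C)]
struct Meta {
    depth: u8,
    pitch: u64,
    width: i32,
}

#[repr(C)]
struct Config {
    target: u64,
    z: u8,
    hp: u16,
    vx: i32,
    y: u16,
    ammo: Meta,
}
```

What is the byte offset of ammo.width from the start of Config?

Meta: 0..1  depth  (1B, 1-aligned); 1..8  -- padding (7B); 8..16  pitch  (8B, 8-aligned); 16..20  width  (4B, 4-aligned); 20..24  -- tail padding (4B); sizeof = 24, alignof = 8
0..8  target  (8B, 8-aligned)
8..9  z  (1B, 1-aligned)
9..10  -- padding (1B)
10..12  hp  (2B, 2-aligned)
12..16  vx  (4B, 4-aligned)
16..18  y  (2B, 2-aligned)
18..24  -- padding (6B)
24..48  ammo  (24B, 8-aligned)
within Meta: width at 16
24 + 16 = 40

40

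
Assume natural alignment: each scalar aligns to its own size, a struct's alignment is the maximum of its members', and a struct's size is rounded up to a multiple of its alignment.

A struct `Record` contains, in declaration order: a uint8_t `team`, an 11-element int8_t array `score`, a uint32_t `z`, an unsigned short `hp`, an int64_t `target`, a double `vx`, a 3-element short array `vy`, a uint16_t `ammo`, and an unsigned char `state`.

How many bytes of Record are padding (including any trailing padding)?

team at 0 (size 1, align 1) → ends 1
score at 1 (size 11, align 1) → ends 12
z at 12 (size 4, align 4) → ends 16
hp at 16 (size 2, align 2) → ends 18
pad 6 to align 8 for target
target at 24 (size 8, align 8) → ends 32
vx at 32 (size 8, align 8) → ends 40
vy at 40 (size 6, align 2) → ends 46
ammo at 46 (size 2, align 2) → ends 48
state at 48 (size 1, align 1) → ends 49
tail pad 7 to reach multiple of 8
total 56 bytes, alignment 8
data bytes 43, size 56 → padding 13

13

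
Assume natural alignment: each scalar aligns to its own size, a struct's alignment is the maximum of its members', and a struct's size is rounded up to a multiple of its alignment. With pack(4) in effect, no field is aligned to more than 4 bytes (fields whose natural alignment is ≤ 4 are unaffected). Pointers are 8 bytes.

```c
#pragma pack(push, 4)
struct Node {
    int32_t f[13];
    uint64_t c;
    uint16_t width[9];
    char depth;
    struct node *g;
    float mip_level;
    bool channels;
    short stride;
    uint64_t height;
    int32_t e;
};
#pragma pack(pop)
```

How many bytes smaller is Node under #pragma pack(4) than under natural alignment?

natural layout:
  @0: f [52B, align 4] → 52
  +4 pad (align 8)
  @56: c [8B, align 8] → 64
  @64: width [18B, align 2] → 82
  @82: depth [1B, align 1] → 83
  +5 pad (align 8)
  @88: g [8B, align 8] → 96
  @96: mip_level [4B, align 4] → 100
  @100: channels [1B, align 1] → 101
  +1 pad (align 2)
  @102: stride [2B, align 2] → 104
  @104: height [8B, align 8] → 112
  @112: e [4B, align 4] → 116
  +4 tail pad (align 8)
  size 120, align 8
packed(4) layout:
  @0: f [52B, align 4] → 52
  @52: c [8B, align 4] → 60
  @60: width [18B, align 2] → 78
  @78: depth [1B, align 1] → 79
  +1 pad (align 4)
  @80: g [8B, align 4] → 88
  @88: mip_level [4B, align 4] → 92
  @92: channels [1B, align 1] → 93
  +1 pad (align 2)
  @94: stride [2B, align 2] → 96
  @96: height [8B, align 4] → 104
  @104: e [4B, align 4] → 108
  size 108, align 4
120 − 108 = 12

12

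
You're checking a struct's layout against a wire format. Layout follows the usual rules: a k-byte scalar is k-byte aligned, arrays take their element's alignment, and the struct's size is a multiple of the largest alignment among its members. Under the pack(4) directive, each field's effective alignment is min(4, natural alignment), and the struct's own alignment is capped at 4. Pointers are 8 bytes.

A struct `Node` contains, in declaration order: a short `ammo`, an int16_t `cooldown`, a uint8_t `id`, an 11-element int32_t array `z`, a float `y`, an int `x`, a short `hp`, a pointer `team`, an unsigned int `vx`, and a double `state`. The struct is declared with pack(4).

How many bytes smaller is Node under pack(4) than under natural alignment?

natural layout:
  @0: ammo [2B, align 2] → 2
  @2: cooldown [2B, align 2] → 4
  @4: id [1B, align 1] → 5
  +3 pad (align 4)
  @8: z [44B, align 4] → 52
  @52: y [4B, align 4] → 56
  @56: x [4B, align 4] → 60
  @60: hp [2B, align 2] → 62
  +2 pad (align 8)
  @64: team [8B, align 8] → 72
  @72: vx [4B, align 4] → 76
  +4 pad (align 8)
  @80: state [8B, align 8] → 88
  size 88, align 8
packed(4) layout:
  @0: ammo [2B, align 2] → 2
  @2: cooldown [2B, align 2] → 4
  @4: id [1B, align 1] → 5
  +3 pad (align 4)
  @8: z [44B, align 4] → 52
  @52: y [4B, align 4] → 56
  @56: x [4B, align 4] → 60
  @60: hp [2B, align 2] → 62
  +2 pad (align 4)
  @64: team [8B, align 4] → 72
  @72: vx [4B, align 4] → 76
  @76: state [8B, align 4] → 84
  size 84, align 4
88 − 84 = 4

4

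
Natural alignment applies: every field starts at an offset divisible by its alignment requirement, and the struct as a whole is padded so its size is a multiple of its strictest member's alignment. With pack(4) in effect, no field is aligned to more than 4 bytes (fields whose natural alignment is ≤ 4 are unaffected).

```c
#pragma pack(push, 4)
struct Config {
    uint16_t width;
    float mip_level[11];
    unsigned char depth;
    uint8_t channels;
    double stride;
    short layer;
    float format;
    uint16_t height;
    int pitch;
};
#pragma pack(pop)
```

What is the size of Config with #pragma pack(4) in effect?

width at 0 (size 2, align 2) → ends 2
pad 2 to align 4 for mip_level
mip_level at 4 (size 44, align 4) → ends 48
depth at 48 (size 1, align 1) → ends 49
channels at 49 (size 1, align 1) → ends 50
pad 2 to align 4 for stride
stride at 52 (size 8, align 4) → ends 60
layer at 60 (size 2, align 2) → ends 62
pad 2 to align 4 for format
format at 64 (size 4, align 4) → ends 68
height at 68 (size 2, align 2) → ends 70
pad 2 to align 4 for pitch
pitch at 72 (size 4, align 4) → ends 76
total 76 bytes, alignment 4

76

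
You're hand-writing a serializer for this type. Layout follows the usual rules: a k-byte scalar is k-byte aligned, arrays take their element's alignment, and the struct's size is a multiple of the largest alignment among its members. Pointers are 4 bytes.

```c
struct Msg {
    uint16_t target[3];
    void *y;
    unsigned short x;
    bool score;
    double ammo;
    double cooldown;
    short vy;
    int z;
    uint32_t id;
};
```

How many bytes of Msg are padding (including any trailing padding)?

0..6  target  (6B, 2-aligned)
6..8  -- padding (2B)
8..12  y  (4B, 4-aligned)
12..14  x  (2B, 2-aligned)
14..15  score  (1B, 1-aligned)
15..16  -- padding (1B)
16..24  ammo  (8B, 8-aligned)
24..32  cooldown  (8B, 8-aligned)
32..34  vy  (2B, 2-aligned)
34..36  -- padding (2B)
36..40  z  (4B, 4-aligned)
40..44  id  (4B, 4-aligned)
44..48  -- tail padding (4B)
sizeof = 48, alignof = 8
data bytes 39, size 48 → padding 9

9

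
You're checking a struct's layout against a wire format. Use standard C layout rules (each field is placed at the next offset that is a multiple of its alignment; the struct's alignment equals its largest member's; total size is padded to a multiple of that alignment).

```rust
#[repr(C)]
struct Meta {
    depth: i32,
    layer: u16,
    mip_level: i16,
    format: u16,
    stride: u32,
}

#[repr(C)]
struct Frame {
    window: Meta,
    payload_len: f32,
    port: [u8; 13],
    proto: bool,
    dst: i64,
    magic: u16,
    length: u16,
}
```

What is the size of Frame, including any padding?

56 bytes

Meta: @0: depth [4B, align 4] → 4; @4: layer [2B, align 2] → 6; @6: mip_level [2B, align 2] → 8; @8: format [2B, align 2] → 10; +2 pad (align 4); @12: stride [4B, align 4] → 16; size 16, align 4
@0: window [16B, align 4] → 16
@16: payload_len [4B, align 4] → 20
@20: port [13B, align 1] → 33
@33: proto [1B, align 1] → 34
+6 pad (align 8)
@40: dst [8B, align 8] → 48
@48: magic [2B, align 2] → 50
@50: length [2B, align 2] → 52
+4 tail pad (align 8)
size 56, align 8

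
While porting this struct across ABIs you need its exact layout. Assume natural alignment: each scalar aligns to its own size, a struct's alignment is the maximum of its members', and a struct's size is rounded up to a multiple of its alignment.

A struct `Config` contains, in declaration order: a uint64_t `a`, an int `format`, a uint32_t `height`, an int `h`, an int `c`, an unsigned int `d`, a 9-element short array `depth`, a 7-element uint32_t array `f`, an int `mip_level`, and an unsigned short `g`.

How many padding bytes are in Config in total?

8

@0: a [8B, align 8] → 8
@8: format [4B, align 4] → 12
@12: height [4B, align 4] → 16
@16: h [4B, align 4] → 20
@20: c [4B, align 4] → 24
@24: d [4B, align 4] → 28
@28: depth [18B, align 2] → 46
+2 pad (align 4)
@48: f [28B, align 4] → 76
@76: mip_level [4B, align 4] → 80
@80: g [2B, align 2] → 82
+6 tail pad (align 8)
size 88, align 8
data bytes 80, size 88 → padding 8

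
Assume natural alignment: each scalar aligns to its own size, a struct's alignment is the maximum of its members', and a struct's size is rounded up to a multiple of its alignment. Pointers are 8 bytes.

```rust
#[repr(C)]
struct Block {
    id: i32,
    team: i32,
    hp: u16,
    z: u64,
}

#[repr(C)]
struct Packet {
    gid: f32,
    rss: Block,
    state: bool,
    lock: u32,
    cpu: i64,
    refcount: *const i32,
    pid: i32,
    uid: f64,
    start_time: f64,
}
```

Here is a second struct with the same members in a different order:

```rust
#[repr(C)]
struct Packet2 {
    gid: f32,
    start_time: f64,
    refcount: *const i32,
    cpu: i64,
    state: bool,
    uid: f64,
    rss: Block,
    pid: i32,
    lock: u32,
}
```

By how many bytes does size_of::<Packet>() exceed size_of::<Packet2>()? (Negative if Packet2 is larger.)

0

Block: @0: id [4B, align 4] → 4; @4: team [4B, align 4] → 8; @8: hp [2B, align 2] → 10; +6 pad (align 8); @16: z [8B, align 8] → 24; size 24, align 8
@0: gid [4B, align 4] → 4
+4 pad (align 8)
@8: rss [24B, align 8] → 32
@32: state [1B, align 1] → 33
+3 pad (align 4)
@36: lock [4B, align 4] → 40
@40: cpu [8B, align 8] → 48
@48: refcount [8B, align 8] → 56
@56: pid [4B, align 4] → 60
+4 pad (align 8)
@64: uid [8B, align 8] → 72
@72: start_time [8B, align 8] → 80
size 80, align 8
— Packet2 —
@0: gid [4B, align 4] → 4
+4 pad (align 8)
@8: start_time [8B, align 8] → 16
@16: refcount [8B, align 8] → 24
@24: cpu [8B, align 8] → 32
@32: state [1B, align 1] → 33
+7 pad (align 8)
@40: uid [8B, align 8] → 48
@48: rss [24B, align 8] → 72
@72: pid [4B, align 4] → 76
@76: lock [4B, align 4] → 80
size 80, align 8
80 − 80 = 0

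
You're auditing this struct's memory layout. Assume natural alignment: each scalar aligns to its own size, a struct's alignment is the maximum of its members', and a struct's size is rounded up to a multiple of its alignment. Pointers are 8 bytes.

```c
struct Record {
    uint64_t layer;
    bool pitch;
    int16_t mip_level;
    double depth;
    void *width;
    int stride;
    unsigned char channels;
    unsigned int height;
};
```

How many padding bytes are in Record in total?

0..8  layer  (8B, 8-aligned)
8..9  pitch  (1B, 1-aligned)
9..10  -- padding (1B)
10..12  mip_level  (2B, 2-aligned)
12..16  -- padding (4B)
16..24  depth  (8B, 8-aligned)
24..32  width  (8B, 8-aligned)
32..36  stride  (4B, 4-aligned)
36..37  channels  (1B, 1-aligned)
37..40  -- padding (3B)
40..44  height  (4B, 4-aligned)
44..48  -- tail padding (4B)
sizeof = 48, alignof = 8
data bytes 36, size 48 → padding 12

12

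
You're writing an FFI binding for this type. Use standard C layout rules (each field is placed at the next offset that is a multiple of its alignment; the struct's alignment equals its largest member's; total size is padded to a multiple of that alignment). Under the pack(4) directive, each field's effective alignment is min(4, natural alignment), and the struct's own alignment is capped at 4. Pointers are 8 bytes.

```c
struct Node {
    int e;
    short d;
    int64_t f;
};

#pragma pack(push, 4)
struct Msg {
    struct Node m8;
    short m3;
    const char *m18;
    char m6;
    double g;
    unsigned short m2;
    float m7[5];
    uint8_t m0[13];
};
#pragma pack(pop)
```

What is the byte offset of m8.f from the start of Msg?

8

Node: e at 0 (size 4, align 4) → ends 4; d at 4 (size 2, align 2) → ends 6; pad 2 to align 8 for f; f at 8 (size 8, align 8) → ends 16; total 16 bytes, alignment 8
m8 at 0 (size 16, align 4) → ends 16
within Node: f at 8
0 + 8 = 8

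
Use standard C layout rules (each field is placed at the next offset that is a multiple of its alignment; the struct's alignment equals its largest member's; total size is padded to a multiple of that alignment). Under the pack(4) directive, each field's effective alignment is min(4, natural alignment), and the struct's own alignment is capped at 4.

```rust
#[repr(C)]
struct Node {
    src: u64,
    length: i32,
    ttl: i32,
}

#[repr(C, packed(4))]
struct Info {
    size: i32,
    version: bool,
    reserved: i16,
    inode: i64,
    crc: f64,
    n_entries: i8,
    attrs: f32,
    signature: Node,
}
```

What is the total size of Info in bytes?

48

Node: src at 0 (size 8, align 8) → ends 8; length at 8 (size 4, align 4) → ends 12; ttl at 12 (size 4, align 4) → ends 16; total 16 bytes, alignment 8
size at 0 (size 4, align 4) → ends 4
version at 4 (size 1, align 1) → ends 5
pad 1 to align 2 for reserved
reserved at 6 (size 2, align 2) → ends 8
inode at 8 (size 8, align 4) → ends 16
crc at 16 (size 8, align 4) → ends 24
n_entries at 24 (size 1, align 1) → ends 25
pad 3 to align 4 for attrs
attrs at 28 (size 4, align 4) → ends 32
signature at 32 (size 16, align 4) → ends 48
total 48 bytes, alignment 4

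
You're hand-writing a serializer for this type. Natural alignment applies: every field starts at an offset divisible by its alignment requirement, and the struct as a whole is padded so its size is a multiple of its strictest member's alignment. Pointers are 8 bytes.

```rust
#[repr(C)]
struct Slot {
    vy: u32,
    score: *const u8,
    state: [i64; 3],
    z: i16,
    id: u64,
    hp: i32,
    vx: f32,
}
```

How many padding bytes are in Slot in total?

10

@0: vy [4B, align 4] → 4
+4 pad (align 8)
@8: score [8B, align 8] → 16
@16: state [24B, align 8] → 40
@40: z [2B, align 2] → 42
+6 pad (align 8)
@48: id [8B, align 8] → 56
@56: hp [4B, align 4] → 60
@60: vx [4B, align 4] → 64
size 64, align 8
data bytes 54, size 64 → padding 10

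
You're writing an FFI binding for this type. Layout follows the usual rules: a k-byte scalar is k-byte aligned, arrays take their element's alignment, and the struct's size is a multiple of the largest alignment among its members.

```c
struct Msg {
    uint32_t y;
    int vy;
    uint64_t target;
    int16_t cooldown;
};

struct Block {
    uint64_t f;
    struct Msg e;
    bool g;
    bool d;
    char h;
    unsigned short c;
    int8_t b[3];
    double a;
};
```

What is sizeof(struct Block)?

Msg: y at 0 (size 4, align 4) → ends 4; vy at 4 (size 4, align 4) → ends 8; target at 8 (size 8, align 8) → ends 16; cooldown at 16 (size 2, align 2) → ends 18; tail pad 6 to reach multiple of 8; total 24 bytes, alignment 8
f at 0 (size 8, align 8) → ends 8
e at 8 (size 24, align 8) → ends 32
g at 32 (size 1, align 1) → ends 33
d at 33 (size 1, align 1) → ends 34
h at 34 (size 1, align 1) → ends 35
pad 1 to align 2 for c
c at 36 (size 2, align 2) → ends 38
b at 38 (size 3, align 1) → ends 41
pad 7 to align 8 for a
a at 48 (size 8, align 8) → ends 56
total 56 bytes, alignment 8

56 bytes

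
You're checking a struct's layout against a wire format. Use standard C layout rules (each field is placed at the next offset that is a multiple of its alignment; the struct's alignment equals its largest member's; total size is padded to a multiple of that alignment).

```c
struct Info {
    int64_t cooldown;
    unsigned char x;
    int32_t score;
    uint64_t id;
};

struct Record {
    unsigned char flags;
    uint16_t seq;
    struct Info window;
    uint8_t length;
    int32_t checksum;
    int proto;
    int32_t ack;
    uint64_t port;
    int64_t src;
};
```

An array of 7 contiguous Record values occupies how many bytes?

448

Info: cooldown at 0 (size 8, align 8) → ends 8; x at 8 (size 1, align 1) → ends 9; pad 3 to align 4 for score; score at 12 (size 4, align 4) → ends 16; id at 16 (size 8, align 8) → ends 24; total 24 bytes, alignment 8
flags at 0 (size 1, align 1) → ends 1
pad 1 to align 2 for seq
seq at 2 (size 2, align 2) → ends 4
pad 4 to align 8 for window
window at 8 (size 24, align 8) → ends 32
length at 32 (size 1, align 1) → ends 33
pad 3 to align 4 for checksum
checksum at 36 (size 4, align 4) → ends 40
proto at 40 (size 4, align 4) → ends 44
ack at 44 (size 4, align 4) → ends 48
port at 48 (size 8, align 8) → ends 56
src at 56 (size 8, align 8) → ends 64
total 64 bytes, alignment 8
array of 7: 7 × 64 = 448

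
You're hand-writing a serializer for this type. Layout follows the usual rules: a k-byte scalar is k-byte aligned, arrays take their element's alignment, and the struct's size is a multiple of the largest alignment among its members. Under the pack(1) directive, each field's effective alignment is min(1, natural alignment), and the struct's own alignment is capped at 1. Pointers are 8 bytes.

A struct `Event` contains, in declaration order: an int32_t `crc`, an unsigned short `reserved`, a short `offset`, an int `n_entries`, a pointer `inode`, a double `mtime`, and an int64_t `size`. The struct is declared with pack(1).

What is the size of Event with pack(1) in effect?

36

crc at 0 (size 4, align 1) → ends 4
reserved at 4 (size 2, align 1) → ends 6
offset at 6 (size 2, align 1) → ends 8
n_entries at 8 (size 4, align 1) → ends 12
inode at 12 (size 8, align 1) → ends 20
mtime at 20 (size 8, align 1) → ends 28
size at 28 (size 8, align 1) → ends 36
total 36 bytes, alignment 1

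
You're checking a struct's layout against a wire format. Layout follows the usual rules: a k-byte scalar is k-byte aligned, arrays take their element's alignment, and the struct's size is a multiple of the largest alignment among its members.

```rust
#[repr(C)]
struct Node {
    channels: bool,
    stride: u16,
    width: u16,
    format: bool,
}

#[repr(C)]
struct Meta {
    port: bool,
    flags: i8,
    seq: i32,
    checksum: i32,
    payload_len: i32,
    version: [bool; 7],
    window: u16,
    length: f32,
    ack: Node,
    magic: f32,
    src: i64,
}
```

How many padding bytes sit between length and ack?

Node: @0: channels [1B, align 1] → 1; +1 pad (align 2); @2: stride [2B, align 2] → 4; @4: width [2B, align 2] → 6; @6: format [1B, align 1] → 7; +1 tail pad (align 2); size 8, align 2
@0: port [1B, align 1] → 1
@1: flags [1B, align 1] → 2
+2 pad (align 4)
@4: seq [4B, align 4] → 8
@8: checksum [4B, align 4] → 12
@12: payload_len [4B, align 4] → 16
@16: version [7B, align 1] → 23
+1 pad (align 2)
@24: window [2B, align 2] → 26
+2 pad (align 4)
@28: length [4B, align 4] → 32
@32: ack [8B, align 2] → 40

0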